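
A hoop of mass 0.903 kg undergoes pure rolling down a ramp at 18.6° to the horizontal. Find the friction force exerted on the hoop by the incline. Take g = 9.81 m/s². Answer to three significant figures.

f ≈ 1.41 N

For this body I = MR², i.e. k = I/(MR²) = 1.
Newton's second law down the slope: Mg sinθ − f = Ma. The torque equation fR = Iα (with α = a/R) gives f = kMa.
Combining, a = g sinθ/(1+k) and f = kMa = kMg sinθ/(1+k).
f = 1 × 0.903 × 9.81 × sin18.6° / 2 ≈ 1.41 N.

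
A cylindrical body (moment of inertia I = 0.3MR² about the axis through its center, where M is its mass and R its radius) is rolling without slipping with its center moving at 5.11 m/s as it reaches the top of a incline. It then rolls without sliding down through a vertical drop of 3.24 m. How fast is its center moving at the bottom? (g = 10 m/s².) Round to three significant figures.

With I = 0.3MR², the ratio k = I/(MR²) is 0.3.
The rolling condition ω = v/R makes the rotational term ½I(v/R)² = ½kMv², so KE_total = ½(1+k)Mv² = (13/20)Mv².
Energy conservation: (13/20)Mv₀² + Mgh = (13/20)Mv², so v² = v₀² + 2gh/(1+k).
v = √(5.11² + 2×10×3.24/1.3) = √75.96 ≈ 8.72 m/s.

v ≈ 8.72 m/s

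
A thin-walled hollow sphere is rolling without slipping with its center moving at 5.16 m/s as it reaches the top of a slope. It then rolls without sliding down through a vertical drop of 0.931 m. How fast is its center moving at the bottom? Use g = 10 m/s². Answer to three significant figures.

v ≈ 6.15 m/s

For this body I = (2/3)MR², i.e. k = I/(MR²) = 2/3.
Pure rolling means v = ωR; then KE = ½Mv² + ½I(v/R)² = ½(1+k)Mv² = (5/6)Mv².
Energy conservation: (5/6)Mv₀² + Mgh = (5/6)Mv², so v² = v₀² + 2gh/(1+k).
v = √(5.16² + 2×10×0.931/1.667) = √37.8 ≈ 6.15 m/s.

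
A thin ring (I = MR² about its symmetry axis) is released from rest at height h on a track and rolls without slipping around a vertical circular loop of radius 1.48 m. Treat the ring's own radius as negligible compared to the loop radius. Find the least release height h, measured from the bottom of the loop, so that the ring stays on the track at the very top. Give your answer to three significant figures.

h_min ≈ 4.44 m

Here I = MR², so the shape factor k = I/(MR²) = 1.
At the top of the loop, the minimum-contact condition is Mg = Mv_top²/r, so v_top² = gr.
With ω = v/R, the kinetic energy at speed v is ½(1+k)Mv² = Mv².
Energy conservation from release (height h) to the top (height 2r): Mgh = Mg(2r) + M·gr.
Thus h_min = 2r + (1+k)r/2 = r(2 + 2/2) = 1.48 × 3 ≈ 4.44 m.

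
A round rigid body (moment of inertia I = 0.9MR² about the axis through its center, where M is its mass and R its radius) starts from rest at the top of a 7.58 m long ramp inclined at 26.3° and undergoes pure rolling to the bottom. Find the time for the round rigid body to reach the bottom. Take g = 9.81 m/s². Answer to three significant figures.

With I = 0.9MR², the ratio k = I/(MR²) is 0.9.
Along the incline Mg sinθ − f = Ma, and torque about the center fR = Iα = kMR²(a/R) gives f = kMa.
Hence a = g sinθ/(1+k) = 9.81×sin26.3°/1.9 = 2.288 m/s².
Starting from rest, L = ½at², so t = √(2L/a) = √(2×7.58/2.288) ≈ 2.57 s.

t ≈ 2.57 s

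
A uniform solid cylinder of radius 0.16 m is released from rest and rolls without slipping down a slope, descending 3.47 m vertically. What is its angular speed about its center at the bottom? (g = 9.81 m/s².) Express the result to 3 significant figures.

ω ≈ 42.1 rad/s

For this body I = (1/2)MR², i.e. k = I/(MR²) = 0.5.
The rolling condition ω = v/R makes the rotational term ½I(v/R)² = ½kMv², so KE_total = ½(1+k)Mv² = (3/4)Mv².
Energy conservation Mgh = ½(1+k)Mv² gives v = √(2gh/(1+k)) = √(2 × 9.81 × 3.47 / 1.5) = 6.737 m/s.
The angular speed follows from ω = v/R = 6.737/0.16 ≈ 42.1 rad/s.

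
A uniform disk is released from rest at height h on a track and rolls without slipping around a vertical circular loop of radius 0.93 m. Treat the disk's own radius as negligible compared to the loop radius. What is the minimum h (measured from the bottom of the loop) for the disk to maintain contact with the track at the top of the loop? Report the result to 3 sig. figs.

The moment of inertia is (1/2)MR², giving k ≡ I/(MR²) = 0.5.
At the top of the loop, the minimum-contact condition is Mg = Mv_top²/r, so v_top² = gr.
With ω = v/R, the kinetic energy at speed v is ½(1+k)Mv² = (3/4)Mv².
Energy conservation from release (height h) to the top (height 2r): Mgh = Mg(2r) + (3/4)M·gr.
Thus h_min = 2r + (1+k)r/2 = r(2 + 1.5/2) = 0.93 × 2.75 ≈ 2.56 m.

h_min ≈ 2.56 m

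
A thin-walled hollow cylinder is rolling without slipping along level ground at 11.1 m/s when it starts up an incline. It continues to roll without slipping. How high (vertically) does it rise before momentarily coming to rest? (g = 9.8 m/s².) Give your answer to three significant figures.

h ≈ 12.6 m

The moment of inertia is MR², giving k ≡ I/(MR²) = 1.
Pure rolling means v = ωR; then KE = ½Mv² + ½I(v/R)² = ½(1+k)Mv² = Mv².
At the top the kinetic energy is zero, so Mv₀² = Mgh.
Thus h = (1+k)v₀²/(2g) = 2 × 11.1² / (2 × 9.8) ≈ 12.6 m.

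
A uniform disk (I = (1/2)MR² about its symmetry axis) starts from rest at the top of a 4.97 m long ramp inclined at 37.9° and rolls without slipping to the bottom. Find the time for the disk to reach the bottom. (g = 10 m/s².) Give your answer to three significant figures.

The moment of inertia is (1/2)MR², giving k ≡ I/(MR²) = 0.5.
Along the incline Mg sinθ − f = Ma, and torque about the center fR = Iα = kMR²(a/R) gives f = kMa.
Hence a = g sinθ/(1+k) = 10×sin37.9°/1.5 = 4.095 m/s².
Starting from rest, L = ½at², so t = √(2L/a) = √(2×4.97/4.095) ≈ 1.56 s.

t ≈ 1.56 s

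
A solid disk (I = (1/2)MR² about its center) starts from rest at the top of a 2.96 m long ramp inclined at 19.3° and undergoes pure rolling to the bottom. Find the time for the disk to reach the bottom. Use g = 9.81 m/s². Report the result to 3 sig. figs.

For this body I = (1/2)MR², i.e. k = I/(MR²) = 0.5.
Newton's second law down the slope: Mg sinθ − f = Ma. The torque equation fR = Iα (with α = a/R) gives f = kMa.
Hence a = g sinθ/(1+k) = 9.81×sin19.3°/1.5 = 2.162 m/s².
With constant a from rest, t = √(2L/a) = √(2·2.96/2.162) ≈ 1.65 s.

t ≈ 1.65 s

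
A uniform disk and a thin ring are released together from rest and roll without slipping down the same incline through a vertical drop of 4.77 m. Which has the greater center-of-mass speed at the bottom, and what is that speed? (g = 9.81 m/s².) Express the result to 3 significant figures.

the uniform disk, at v ≈ 7.90 m/s

For rolling without slipping, Mgh = ½(1+k)Mv² where k = I/(MR²), so v = √(2gh/(1+k)).
Uniform disk: k = 0.5, giving v = √(2×9.81×4.77/1.5) = 7.899 m/s.
Thin ring: k = 1, giving v = √(2×9.81×4.77/2) = 6.841 m/s.
The smaller k wins: the uniform disk, at ≈ 7.90 m/s.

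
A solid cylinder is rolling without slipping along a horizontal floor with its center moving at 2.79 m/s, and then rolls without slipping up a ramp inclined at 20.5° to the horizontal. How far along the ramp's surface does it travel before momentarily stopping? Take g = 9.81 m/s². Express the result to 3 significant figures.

For this body I = (1/2)MR², i.e. k = I/(MR²) = 0.5.
The rolling condition ω = v/R makes the rotational term ½I(v/R)² = ½kMv², so KE_total = ½(1+k)Mv² = (3/4)Mv².
Setting this equal to Mgh gives the vertical rise h = (1+k)v₀²/(2g) = 1.5×2.79²/(2×9.81) = 0.5951 m.
The distance along the slope is d = h/sinθ = 0.5951/sin20.5° ≈ 1.70 m.

d ≈ 1.70 m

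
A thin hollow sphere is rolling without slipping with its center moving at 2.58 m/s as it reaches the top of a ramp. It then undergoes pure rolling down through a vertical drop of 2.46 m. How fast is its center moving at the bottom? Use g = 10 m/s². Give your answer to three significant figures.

v ≈ 6.01 m/s

Here I = (2/3)MR², so the shape factor k = I/(MR²) = 2/3.
Rolling without slipping gives ω = v/R, so the total kinetic energy is ½Mv² + ½Iω² = ½(1+k)Mv² = (5/6)Mv².
Energy conservation: (5/6)Mv₀² + Mgh = (5/6)Mv², so v² = v₀² + 2gh/(1+k).
v = √(2.58² + 2×10×2.46/1.667) = √36.18 ≈ 6.01 m/s.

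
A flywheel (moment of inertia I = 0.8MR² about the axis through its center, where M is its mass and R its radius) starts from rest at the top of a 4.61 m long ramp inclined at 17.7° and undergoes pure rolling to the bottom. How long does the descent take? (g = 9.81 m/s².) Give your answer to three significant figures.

Here I = 0.8MR², so the shape factor k = I/(MR²) = 0.8.
Newton's second law down the slope: Mg sinθ − f = Ma. The torque equation fR = Iα (with α = a/R) gives f = kMa.
Hence a = g sinθ/(1+k) = 9.81×sin17.7°/1.8 = 1.657 m/s².
With constant a from rest, t = √(2L/a) = √(2·4.61/1.657) ≈ 2.36 s.

t ≈ 2.36 s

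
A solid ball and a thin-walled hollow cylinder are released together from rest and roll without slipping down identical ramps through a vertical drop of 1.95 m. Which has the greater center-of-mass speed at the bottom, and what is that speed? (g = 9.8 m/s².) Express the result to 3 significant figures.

For rolling without slipping, Mgh = ½(1+k)Mv² where k = I/(MR²), so v = √(2gh/(1+k)).
Solid ball: k = 0.4, giving v = √(2×9.8×1.95/1.4) = 5.225 m/s.
Thin-walled hollow cylinder: k = 1, giving v = √(2×9.8×1.95/2) = 4.371 m/s.
The smaller k wins: the solid ball, at ≈ 5.22 m/s.

the solid ball, at v ≈ 5.22 m/s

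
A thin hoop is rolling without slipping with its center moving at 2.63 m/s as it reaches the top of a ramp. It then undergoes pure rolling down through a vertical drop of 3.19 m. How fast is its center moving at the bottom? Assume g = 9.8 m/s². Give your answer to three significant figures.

For this body I = MR², i.e. k = I/(MR²) = 1.
Rolling without slipping gives ω = v/R, so the total kinetic energy is ½Mv² + ½Iω² = ½(1+k)Mv² = Mv².
Energy conservation: Mv₀² + Mgh = Mv², so v² = v₀² + 2gh/(1+k).
v = √(2.63² + 2×9.8×3.19/2) = √38.18 ≈ 6.18 m/s.

v ≈ 6.18 m/s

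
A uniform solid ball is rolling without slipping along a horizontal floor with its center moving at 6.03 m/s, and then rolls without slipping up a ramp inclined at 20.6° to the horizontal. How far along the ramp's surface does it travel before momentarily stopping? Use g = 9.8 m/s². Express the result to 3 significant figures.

d ≈ 7.38 m

For this body I = (2/5)MR², i.e. k = I/(MR²) = 0.4.
Pure rolling means v = ωR; then KE = ½Mv² + ½I(v/R)² = ½(1+k)Mv² = (7/10)Mv².
Setting this equal to Mgh gives the vertical rise h = (1+k)v₀²/(2g) = 1.4×6.03²/(2×9.8) = 2.597 m.
The distance along the slope is d = h/sinθ = 2.597/sin20.6° ≈ 7.38 m.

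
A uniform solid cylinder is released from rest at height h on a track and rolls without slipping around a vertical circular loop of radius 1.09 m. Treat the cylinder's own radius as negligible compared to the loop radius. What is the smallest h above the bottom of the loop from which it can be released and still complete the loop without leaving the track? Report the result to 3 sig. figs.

h_min ≈ 3.00 m

Here I = (1/2)MR², so the shape factor k = I/(MR²) = 0.5.
At the top, contact is just lost when gravity alone supplies the centripetal force: Mg = Mv_top²/r, i.e. v_top² = gr.
With ω = v/R, the kinetic energy at speed v is ½(1+k)Mv² = (3/4)Mv².
Energy conservation from release (height h) to the top (height 2r): Mgh = Mg(2r) + (3/4)M·gr.
Thus h_min = 2r + (1+k)r/2 = r(2 + 1.5/2) = 1.09 × 2.75 ≈ 3.00 m.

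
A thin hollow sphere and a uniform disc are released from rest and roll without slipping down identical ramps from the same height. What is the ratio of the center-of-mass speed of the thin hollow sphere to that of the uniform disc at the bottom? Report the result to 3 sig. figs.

Each satisfies Mgh = ½(1+k)Mv² with k = I/(MR²), so v ∝ 1/√(1+k).
For the thin hollow sphere k = 2/3; for the uniform disc k = 0.5.
v₁/v₂ = √((1+k₂)/(1+k₁)) = √(1.5/1.667) ≈ 0.949.

v_ratio ≈ 0.949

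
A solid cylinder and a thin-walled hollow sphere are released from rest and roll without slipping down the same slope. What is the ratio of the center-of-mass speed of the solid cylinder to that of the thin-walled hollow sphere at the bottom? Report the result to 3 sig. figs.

v_ratio ≈ 1.05

Each satisfies Mgh = ½(1+k)Mv² with k = I/(MR²), so v ∝ 1/√(1+k).
For the solid cylinder k = 0.5; for the thin-walled hollow sphere k = 2/3.
v₁/v₂ = √((1+k₂)/(1+k₁)) = √(1.667/1.5) ≈ 1.05.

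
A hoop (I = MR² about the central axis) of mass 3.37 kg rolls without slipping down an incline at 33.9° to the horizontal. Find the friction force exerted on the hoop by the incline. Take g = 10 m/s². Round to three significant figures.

f ≈ 9.40 N

The moment of inertia is MR², giving k ≡ I/(MR²) = 1.
Along the incline Mg sinθ − f = Ma, and torque about the center fR = Iα = kMR²(a/R) gives f = kMa.
Combining, a = g sinθ/(1+k) and f = kMa = kMg sinθ/(1+k).
f = 1 × 3.37 × 10 × sin33.9° / 2 ≈ 9.40 N.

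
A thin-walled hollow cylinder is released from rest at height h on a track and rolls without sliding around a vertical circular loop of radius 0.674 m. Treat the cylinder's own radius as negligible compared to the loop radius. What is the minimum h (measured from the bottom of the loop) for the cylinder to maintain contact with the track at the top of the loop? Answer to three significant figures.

The moment of inertia is MR², giving k ≡ I/(MR²) = 1.
At the top, contact is just lost when gravity alone supplies the centripetal force: Mg = Mv_top²/r, i.e. v_top² = gr.
With ω = v/R, the kinetic energy at speed v is ½(1+k)Mv² = Mv².
Energy conservation from release (height h) to the top (height 2r): Mgh = Mg(2r) + M·gr.
Thus h_min = 2r + (1+k)r/2 = r(2 + 2/2) = 0.674 × 3 ≈ 2.02 m.

h_min ≈ 2.02 m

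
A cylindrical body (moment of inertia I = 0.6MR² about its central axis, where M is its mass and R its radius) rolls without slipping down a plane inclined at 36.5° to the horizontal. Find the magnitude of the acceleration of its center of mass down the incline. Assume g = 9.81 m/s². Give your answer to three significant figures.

For this body I = 0.6MR², i.e. k = I/(MR²) = 0.6.
Newton's second law down the slope: Mg sinθ − f = Ma. The torque equation fR = Iα (with α = a/R) gives f = kMa.
Eliminating f: Mg sinθ = (1+k)Ma, so a = g sinθ/(1+k) = 9.81 × sin36.5° / 1.6 ≈ 3.65 m/s².

a ≈ 3.65 m/s²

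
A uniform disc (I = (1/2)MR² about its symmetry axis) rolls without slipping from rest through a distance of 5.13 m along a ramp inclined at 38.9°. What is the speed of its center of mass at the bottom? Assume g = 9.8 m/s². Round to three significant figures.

v ≈ 6.49 m/s

Here I = (1/2)MR², so the shape factor k = I/(MR²) = 0.5.
Since it rolls without slipping, ω = v/R and KE = ½Mv² + ½Iω² = ½(1+k)Mv² = (3/4)Mv².
The vertical drop is h = L sinθ = 5.13 × sin38.9° = 3.221 m.
Energy conservation: Mgh = (3/4)Mv², so v = √(2gh/(1+k)) = √(2 × 9.8 × 3.221 / 1.5) ≈ 6.49 m/s.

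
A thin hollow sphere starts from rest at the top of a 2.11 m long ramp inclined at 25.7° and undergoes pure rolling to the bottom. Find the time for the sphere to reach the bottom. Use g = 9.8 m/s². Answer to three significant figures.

For this body I = (2/3)MR², i.e. k = I/(MR²) = 2/3.
Along the incline Mg sinθ − f = Ma, and torque about the center fR = Iα = kMR²(a/R) gives f = kMa.
Hence a = g sinθ/(1+k) = 9.8×sin25.7°/1.667 = 2.55 m/s².
With constant a from rest, t = √(2L/a) = √(2·2.11/2.55) ≈ 1.29 s.

t ≈ 1.29 s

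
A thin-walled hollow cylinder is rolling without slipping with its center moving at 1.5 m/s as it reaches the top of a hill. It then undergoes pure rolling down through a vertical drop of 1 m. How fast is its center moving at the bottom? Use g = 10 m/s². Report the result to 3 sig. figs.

v ≈ 3.50 m/s

The moment of inertia is MR², giving k ≡ I/(MR²) = 1.
Since it rolls without slipping, ω = v/R and KE = ½Mv² + ½Iω² = ½(1+k)Mv² = Mv².
Energy conservation: Mv₀² + Mgh = Mv², so v² = v₀² + 2gh/(1+k).
v = √(1.5² + 2×10×1/2) = √12.25 ≈ 3.50 m/s.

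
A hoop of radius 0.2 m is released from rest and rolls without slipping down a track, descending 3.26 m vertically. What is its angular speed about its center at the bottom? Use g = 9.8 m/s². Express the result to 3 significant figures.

ω ≈ 28.3 rad/s

For this body I = MR², i.e. k = I/(MR²) = 1.
Pure rolling means v = ωR; then KE = ½Mv² + ½I(v/R)² = ½(1+k)Mv² = Mv².
Energy conservation Mgh = ½(1+k)Mv² gives v = √(2gh/(1+k)) = √(2 × 9.8 × 3.26 / 2) = 5.652 m/s.
The angular speed follows from ω = v/R = 5.652/0.2 ≈ 28.3 rad/s.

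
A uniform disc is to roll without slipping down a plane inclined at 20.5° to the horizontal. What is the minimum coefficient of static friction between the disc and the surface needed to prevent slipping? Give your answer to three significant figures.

The moment of inertia is (1/2)MR², giving k ≡ I/(MR²) = 0.5.
Along the incline Mg sinθ − f = Ma, and torque about the center fR = Iα = kMR²(a/R) gives f = kMa.
These give a = g sinθ/(1+k) and the required friction f = kMg sinθ/(1+k).
With N = Mg cosθ, the no-slip condition f ≤ μN gives μ_min = f/N = k tanθ/(1+k).
μ_min = 0.5 × tan20.5° / 1.5 ≈ 0.125.

μ_min ≈ 0.125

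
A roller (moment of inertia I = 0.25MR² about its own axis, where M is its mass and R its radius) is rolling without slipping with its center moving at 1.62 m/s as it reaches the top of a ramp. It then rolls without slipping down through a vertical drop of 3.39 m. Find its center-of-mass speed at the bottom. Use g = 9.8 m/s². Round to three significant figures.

v ≈ 7.47 m/s

For this body I = 0.25MR², i.e. k = I/(MR²) = 0.25.
The rolling condition ω = v/R makes the rotational term ½I(v/R)² = ½kMv², so KE_total = ½(1+k)Mv² = (5/8)Mv².
Conserving energy between top and bottom: (5/8)Mv² = (5/8)Mv₀² + Mgh, hence v² = v₀² + 2gh/(1+k).
v = √(1.62² + 2×9.8×3.39/1.25) = √55.78 ≈ 7.47 m/s.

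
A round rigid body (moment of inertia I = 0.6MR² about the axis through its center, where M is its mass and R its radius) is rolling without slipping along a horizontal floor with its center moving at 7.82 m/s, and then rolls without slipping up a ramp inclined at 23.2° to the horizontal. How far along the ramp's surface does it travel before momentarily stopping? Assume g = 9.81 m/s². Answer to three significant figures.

Here I = 0.6MR², so the shape factor k = I/(MR²) = 0.6.
Pure rolling means v = ωR; then KE = ½Mv² + ½I(v/R)² = ½(1+k)Mv² = (4/5)Mv².
Setting this equal to Mgh gives the vertical rise h = (1+k)v₀²/(2g) = 1.6×7.82²/(2×9.81) = 4.987 m.
The distance along the slope is d = h/sinθ = 4.987/sin23.2° ≈ 12.7 m.

d ≈ 12.7 m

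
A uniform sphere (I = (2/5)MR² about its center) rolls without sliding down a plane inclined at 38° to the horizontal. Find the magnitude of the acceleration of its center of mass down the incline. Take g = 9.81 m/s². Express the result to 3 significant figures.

With I = (2/5)MR², the ratio k = I/(MR²) is 0.4.
Translational: Mg sinθ − f = Ma. Rotational about the CM: fR = Iα = kMRa, so f = kMa.
Eliminating f: Mg sinθ = (1+k)Ma, so a = g sinθ/(1+k) = 9.81 × sin38° / 1.4 ≈ 4.31 m/s².

a ≈ 4.31 m/s²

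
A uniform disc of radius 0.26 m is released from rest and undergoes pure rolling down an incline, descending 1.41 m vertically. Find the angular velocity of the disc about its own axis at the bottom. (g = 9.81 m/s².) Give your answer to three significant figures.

ω ≈ 16.5 rad/s

The moment of inertia is (1/2)MR², giving k ≡ I/(MR²) = 0.5.
Rolling without slipping gives ω = v/R, so the total kinetic energy is ½Mv² + ½Iω² = ½(1+k)Mv² = (3/4)Mv².
Energy conservation Mgh = ½(1+k)Mv² gives v = √(2gh/(1+k)) = √(2 × 9.81 × 1.41 / 1.5) = 4.295 m/s.
Then ω = v/R = 4.295 / 0.26 ≈ 16.5 rad/s.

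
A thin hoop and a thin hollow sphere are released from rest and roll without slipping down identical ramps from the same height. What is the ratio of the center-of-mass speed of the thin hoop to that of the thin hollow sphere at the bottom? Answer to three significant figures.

v_ratio ≈ 0.913

Each satisfies Mgh = ½(1+k)Mv² with k = I/(MR²), so v ∝ 1/√(1+k).
For the thin hoop k = 1; for the thin hollow sphere k = 2/3.
v₁/v₂ = √((1+k₂)/(1+k₁)) = √(1.667/2) ≈ 0.913.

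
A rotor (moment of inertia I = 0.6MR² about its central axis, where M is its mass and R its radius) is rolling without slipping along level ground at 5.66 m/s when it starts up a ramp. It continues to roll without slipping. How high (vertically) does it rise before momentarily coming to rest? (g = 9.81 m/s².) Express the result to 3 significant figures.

h ≈ 2.61 m

The moment of inertia is 0.6MR², giving k ≡ I/(MR²) = 0.6.
Since it rolls without slipping, ω = v/R and KE = ½Mv² + ½Iω² = ½(1+k)Mv² = (4/5)Mv².
All of this converts to potential energy at the highest point: (4/5)Mv₀² = Mgh.
Thus h = (1+k)v₀²/(2g) = 1.6 × 5.66² / (2 × 9.81) ≈ 2.61 m.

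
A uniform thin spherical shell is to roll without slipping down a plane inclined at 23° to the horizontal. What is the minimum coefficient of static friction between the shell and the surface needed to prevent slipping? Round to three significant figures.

μ_min ≈ 0.170

For this body I = (2/3)MR², i.e. k = I/(MR²) = 2/3.
Along the incline Mg sinθ − f = Ma, and torque about the center fR = Iα = kMR²(a/R) gives f = kMa.
These give a = g sinθ/(1+k) and the required friction f = kMg sinθ/(1+k).
The normal force is N = Mg cosθ, so μ_min = f/N = k tanθ/(1+k).
μ_min = (2/3) × tan23° / 1.667 ≈ 0.170.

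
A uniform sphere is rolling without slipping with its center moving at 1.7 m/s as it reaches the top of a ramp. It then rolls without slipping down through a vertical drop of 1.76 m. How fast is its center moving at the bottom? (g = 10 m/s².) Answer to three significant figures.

v ≈ 5.29 m/s

Here I = (2/5)MR², so the shape factor k = I/(MR²) = 0.4.
The rolling condition ω = v/R makes the rotational term ½I(v/R)² = ½kMv², so KE_total = ½(1+k)Mv² = (7/10)Mv².
Energy conservation: (7/10)Mv₀² + Mgh = (7/10)Mv², so v² = v₀² + 2gh/(1+k).
v = √(1.7² + 2×10×1.76/1.4) = √28.03 ≈ 5.29 m/s.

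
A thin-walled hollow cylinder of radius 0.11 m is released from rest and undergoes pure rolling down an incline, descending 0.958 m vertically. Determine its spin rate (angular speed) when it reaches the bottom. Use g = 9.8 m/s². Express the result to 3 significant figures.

The moment of inertia is MR², giving k ≡ I/(MR²) = 1.
Pure rolling means v = ωR; then KE = ½Mv² + ½I(v/R)² = ½(1+k)Mv² = Mv².
Energy conservation Mgh = ½(1+k)Mv² gives v = √(2gh/(1+k)) = √(2 × 9.8 × 0.958 / 2) = 3.064 m/s.
Then ω = v/R = 3.064 / 0.11 ≈ 27.9 rad/s.

ω ≈ 27.9 rad/s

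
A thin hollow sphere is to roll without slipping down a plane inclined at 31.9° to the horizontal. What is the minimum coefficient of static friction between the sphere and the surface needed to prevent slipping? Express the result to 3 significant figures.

The moment of inertia is (2/3)MR², giving k ≡ I/(MR²) = 2/3.
Translational: Mg sinθ − f = Ma. Rotational about the CM: fR = Iα = kMRa, so f = kMa.
These give a = g sinθ/(1+k) and the required friction f = kMg sinθ/(1+k).
The normal force is N = Mg cosθ, so μ_min = f/N = k tanθ/(1+k).
μ_min = (2/3) × tan31.9° / 1.667 ≈ 0.249.

μ_min ≈ 0.249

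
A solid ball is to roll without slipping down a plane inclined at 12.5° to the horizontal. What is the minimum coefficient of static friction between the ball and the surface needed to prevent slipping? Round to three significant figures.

The moment of inertia is (2/5)MR², giving k ≡ I/(MR²) = 0.4.
Newton's second law down the slope: Mg sinθ − f = Ma. The torque equation fR = Iα (with α = a/R) gives f = kMa.
These give a = g sinθ/(1+k) and the required friction f = kMg sinθ/(1+k).
The normal force is N = Mg cosθ, so μ_min = f/N = k tanθ/(1+k).
μ_min = 0.4 × tan12.5° / 1.4 ≈ 0.0633.

μ_min ≈ 0.0633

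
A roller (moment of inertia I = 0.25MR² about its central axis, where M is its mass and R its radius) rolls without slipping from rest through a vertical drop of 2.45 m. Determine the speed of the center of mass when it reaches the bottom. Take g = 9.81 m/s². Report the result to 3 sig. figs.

v ≈ 6.20 m/s

For this body I = 0.25MR², i.e. k = I/(MR²) = 0.25.
The rolling condition ω = v/R makes the rotational term ½I(v/R)² = ½kMv², so KE_total = ½(1+k)Mv² = (5/8)Mv².
Setting Mgh = (5/8)Mv² gives v = √(2gh/(1+k)) = √(2·9.81·2.45/1.25) ≈ 6.20 m/s.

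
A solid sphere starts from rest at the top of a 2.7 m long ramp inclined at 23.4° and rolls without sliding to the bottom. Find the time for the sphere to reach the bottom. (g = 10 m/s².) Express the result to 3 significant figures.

The moment of inertia is (2/5)MR², giving k ≡ I/(MR²) = 0.4.
Along the incline Mg sinθ − f = Ma, and torque about the center fR = Iα = kMR²(a/R) gives f = kMa.
Hence a = g sinθ/(1+k) = 10×sin23.4°/1.4 = 2.837 m/s².
With constant a from rest, t = √(2L/a) = √(2·2.7/2.837) ≈ 1.38 s.

t ≈ 1.38 s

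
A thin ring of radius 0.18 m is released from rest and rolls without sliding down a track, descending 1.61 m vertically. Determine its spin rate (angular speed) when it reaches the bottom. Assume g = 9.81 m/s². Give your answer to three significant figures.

ω ≈ 22.1 rad/s

With I = MR², the ratio k = I/(MR²) is 1.
Since it rolls without slipping, ω = v/R and KE = ½Mv² + ½Iω² = ½(1+k)Mv² = Mv².
Energy conservation Mgh = ½(1+k)Mv² gives v = √(2gh/(1+k)) = √(2 × 9.81 × 1.61 / 2) = 3.974 m/s.
The angular speed follows from ω = v/R = 3.974/0.18 ≈ 22.1 rad/s.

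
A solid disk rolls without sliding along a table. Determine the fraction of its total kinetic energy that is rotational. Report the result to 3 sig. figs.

With I = (1/2)MR², the ratio k = I/(MR²) is 0.5.
Since ω = v/R, the translational part is ½Mv² and the rotational part is ½I(v/R)² = ½kMv²; the total is ½(1+k)Mv².
The rotational fraction is therefore k/(1+k) = 0.5/1.5 ≈ 0.333.

fraction ≈ 0.333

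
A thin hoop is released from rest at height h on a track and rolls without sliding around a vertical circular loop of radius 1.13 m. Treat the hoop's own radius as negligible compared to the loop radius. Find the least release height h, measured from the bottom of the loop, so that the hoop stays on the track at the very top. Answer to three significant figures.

h_min ≈ 3.39 m

For this body I = MR², i.e. k = I/(MR²) = 1.
At the top, contact is just lost when gravity alone supplies the centripetal force: Mg = Mv_top²/r, i.e. v_top² = gr.
With ω = v/R, the kinetic energy at speed v is ½(1+k)Mv² = Mv².
Energy conservation from release (height h) to the top (height 2r): Mgh = Mg(2r) + M·gr.
Thus h_min = 2r + (1+k)r/2 = r(2 + 2/2) = 1.13 × 3 ≈ 3.39 m.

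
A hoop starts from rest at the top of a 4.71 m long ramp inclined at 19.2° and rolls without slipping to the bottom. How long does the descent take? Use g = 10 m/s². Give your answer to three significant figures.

t ≈ 2.39 s

For this body I = MR², i.e. k = I/(MR²) = 1.
Translational: Mg sinθ − f = Ma. Rotational about the CM: fR = Iα = kMRa, so f = kMa.
Hence a = g sinθ/(1+k) = 10×sin19.2°/2 = 1.644 m/s².
With constant a from rest, t = √(2L/a) = √(2·4.71/1.644) ≈ 2.39 s.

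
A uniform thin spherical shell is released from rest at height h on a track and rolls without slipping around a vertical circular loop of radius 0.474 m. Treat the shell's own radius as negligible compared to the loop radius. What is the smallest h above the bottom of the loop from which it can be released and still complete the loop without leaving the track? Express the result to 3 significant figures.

h_min ≈ 1.34 m

With I = (2/3)MR², the ratio k = I/(MR²) is 2/3.
At the top of the loop, the minimum-contact condition is Mg = Mv_top²/r, so v_top² = gr.
With ω = v/R, the kinetic energy at speed v is ½(1+k)Mv² = (5/6)Mv².
Energy conservation from release (height h) to the top (height 2r): Mgh = Mg(2r) + (5/6)M·gr.
Thus h_min = 2r + (1+k)r/2 = r(2 + 1.667/2) = 0.474 × 2.833 ≈ 1.34 m.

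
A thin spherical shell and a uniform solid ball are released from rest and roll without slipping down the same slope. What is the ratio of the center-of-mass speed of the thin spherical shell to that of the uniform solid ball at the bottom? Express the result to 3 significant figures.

Each satisfies Mgh = ½(1+k)Mv² with k = I/(MR²), so v ∝ 1/√(1+k).
For the thin spherical shell k = 2/3; for the uniform solid ball k = 0.4.
v₁/v₂ = √((1+k₂)/(1+k₁)) = √(1.4/1.667) ≈ 0.917.

v_ratio ≈ 0.917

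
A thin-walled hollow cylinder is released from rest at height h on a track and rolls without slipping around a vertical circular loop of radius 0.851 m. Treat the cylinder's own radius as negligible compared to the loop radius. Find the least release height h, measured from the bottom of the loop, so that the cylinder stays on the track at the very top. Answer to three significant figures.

h_min ≈ 2.55 m

With I = MR², the ratio k = I/(MR²) is 1.
At the top of the loop, the minimum-contact condition is Mg = Mv_top²/r, so v_top² = gr.
With ω = v/R, the kinetic energy at speed v is ½(1+k)Mv² = Mv².
Energy conservation from release (height h) to the top (height 2r): Mgh = Mg(2r) + M·gr.
Thus h_min = 2r + (1+k)r/2 = r(2 + 2/2) = 0.851 × 3 ≈ 2.55 m.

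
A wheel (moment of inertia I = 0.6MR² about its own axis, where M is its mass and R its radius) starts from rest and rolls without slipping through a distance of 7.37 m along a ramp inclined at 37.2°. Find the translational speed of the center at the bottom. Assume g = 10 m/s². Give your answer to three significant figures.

v ≈ 7.46 m/s

For this body I = 0.6MR², i.e. k = I/(MR²) = 0.6.
The rolling condition ω = v/R makes the rotational term ½I(v/R)² = ½kMv², so KE_total = ½(1+k)Mv² = (4/5)Mv².
The vertical drop is h = L sinθ = 7.37 × sin37.2° = 4.456 m.
Energy conservation: Mgh = (4/5)Mv², so v = √(2gh/(1+k)) = √(2 × 10 × 4.456 / 1.6) ≈ 7.46 m/s.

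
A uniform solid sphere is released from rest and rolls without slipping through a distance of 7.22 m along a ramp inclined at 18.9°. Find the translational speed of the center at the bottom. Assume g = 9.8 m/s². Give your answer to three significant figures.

v ≈ 5.72 m/s

The moment of inertia is (2/5)MR², giving k ≡ I/(MR²) = 0.4.
Since it rolls without slipping, ω = v/R and KE = ½Mv² + ½Iω² = ½(1+k)Mv² = (7/10)Mv².
The vertical drop is h = L sinθ = 7.22 × sin18.9° = 2.339 m.
Energy conservation: Mgh = (7/10)Mv², so v = √(2gh/(1+k)) = √(2 × 9.8 × 2.339 / 1.4) ≈ 5.72 m/s.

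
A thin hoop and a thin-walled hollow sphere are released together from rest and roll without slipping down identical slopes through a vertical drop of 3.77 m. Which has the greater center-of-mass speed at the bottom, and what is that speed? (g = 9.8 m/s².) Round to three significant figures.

the thin-walled hollow sphere, at v ≈ 6.66 m/s

For rolling without slipping, Mgh = ½(1+k)Mv² where k = I/(MR²), so v = √(2gh/(1+k)).
Thin hoop: k = 1, giving v = √(2×9.8×3.77/2) = 6.078 m/s.
Thin-walled hollow sphere: k = 2/3, giving v = √(2×9.8×3.77/1.667) = 6.658 m/s.
The smaller k wins: the thin-walled hollow sphere, at ≈ 6.66 m/s.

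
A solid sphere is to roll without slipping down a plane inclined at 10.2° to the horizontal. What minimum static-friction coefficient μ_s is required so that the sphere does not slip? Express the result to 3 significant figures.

μ_min ≈ 0.0514

With I = (2/5)MR², the ratio k = I/(MR²) is 0.4.
Translational: Mg sinθ − f = Ma. Rotational about the CM: fR = Iα = kMRa, so f = kMa.
These give a = g sinθ/(1+k) and the required friction f = kMg sinθ/(1+k).
With N = Mg cosθ, the no-slip condition f ≤ μN gives μ_min = f/N = k tanθ/(1+k).
μ_min = 0.4 × tan10.2° / 1.4 ≈ 0.0514.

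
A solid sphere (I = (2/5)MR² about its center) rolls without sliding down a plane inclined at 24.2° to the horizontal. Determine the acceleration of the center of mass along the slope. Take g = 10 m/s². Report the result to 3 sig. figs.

With I = (2/5)MR², the ratio k = I/(MR²) is 0.4.
Newton's second law down the slope: Mg sinθ − f = Ma. The torque equation fR = Iα (with α = a/R) gives f = kMa.
Eliminating f: Mg sinθ = (1+k)Ma, so a = g sinθ/(1+k) = 10 × sin24.2° / 1.4 ≈ 2.93 m/s².

a ≈ 2.93 m/s²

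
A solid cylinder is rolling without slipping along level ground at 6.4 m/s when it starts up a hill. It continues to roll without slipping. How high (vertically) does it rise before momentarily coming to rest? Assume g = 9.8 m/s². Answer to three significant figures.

For this body I = (1/2)MR², i.e. k = I/(MR²) = 0.5.
The rolling condition ω = v/R makes the rotational term ½I(v/R)² = ½kMv², so KE_total = ½(1+k)Mv² = (3/4)Mv².
At the top the kinetic energy is zero, so (3/4)Mv₀² = Mgh.
Thus h = (1+k)v₀²/(2g) = 1.5 × 6.4² / (2 × 9.8) ≈ 3.13 m.

h ≈ 3.13 m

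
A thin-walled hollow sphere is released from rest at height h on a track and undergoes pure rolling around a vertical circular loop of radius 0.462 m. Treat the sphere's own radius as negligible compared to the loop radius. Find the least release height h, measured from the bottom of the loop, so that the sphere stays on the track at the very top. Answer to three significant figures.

h_min ≈ 1.31 m

Here I = (2/3)MR², so the shape factor k = I/(MR²) = 2/3.
At the top of the loop, the minimum-contact condition is Mg = Mv_top²/r, so v_top² = gr.
With ω = v/R, the kinetic energy at speed v is ½(1+k)Mv² = (5/6)Mv².
Energy conservation from release (height h) to the top (height 2r): Mgh = Mg(2r) + (5/6)M·gr.
Thus h_min = 2r + (1+k)r/2 = r(2 + 1.667/2) = 0.462 × 2.833 ≈ 1.31 m.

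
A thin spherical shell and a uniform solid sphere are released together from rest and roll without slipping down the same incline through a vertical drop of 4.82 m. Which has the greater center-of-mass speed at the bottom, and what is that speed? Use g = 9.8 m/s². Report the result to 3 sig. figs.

the uniform solid sphere, at v ≈ 8.21 m/s

For rolling without slipping, Mgh = ½(1+k)Mv² where k = I/(MR²), so v = √(2gh/(1+k)).
Thin spherical shell: k = 2/3, giving v = √(2×9.8×4.82/1.667) = 7.529 m/s.
Uniform solid sphere: k = 0.4, giving v = √(2×9.8×4.82/1.4) = 8.215 m/s.
The smaller k wins: the uniform solid sphere, at ≈ 8.21 m/s.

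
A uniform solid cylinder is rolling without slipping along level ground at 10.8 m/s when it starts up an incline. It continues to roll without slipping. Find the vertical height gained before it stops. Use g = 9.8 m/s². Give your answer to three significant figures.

h ≈ 8.93 m

For this body I = (1/2)MR², i.e. k = I/(MR²) = 0.5.
The rolling condition ω = v/R makes the rotational term ½I(v/R)² = ½kMv², so KE_total = ½(1+k)Mv² = (3/4)Mv².
At the top the kinetic energy is zero, so (3/4)Mv₀² = Mgh.
Thus h = (1+k)v₀²/(2g) = 1.5 × 10.8² / (2 × 9.8) ≈ 8.93 m.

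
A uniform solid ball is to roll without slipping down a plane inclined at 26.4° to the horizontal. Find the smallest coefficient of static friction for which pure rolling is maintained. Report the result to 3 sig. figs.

μ_min ≈ 0.142

Here I = (2/5)MR², so the shape factor k = I/(MR²) = 0.4.
Newton's second law down the slope: Mg sinθ − f = Ma. The torque equation fR = Iα (with α = a/R) gives f = kMa.
These give a = g sinθ/(1+k) and the required friction f = kMg sinθ/(1+k).
The normal force is N = Mg cosθ, so μ_min = f/N = k tanθ/(1+k).
μ_min = 0.4 × tan26.4° / 1.4 ≈ 0.142.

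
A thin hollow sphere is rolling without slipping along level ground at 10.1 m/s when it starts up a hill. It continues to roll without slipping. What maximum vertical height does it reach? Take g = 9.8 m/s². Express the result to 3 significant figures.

h ≈ 8.67 m

The moment of inertia is (2/3)MR², giving k ≡ I/(MR²) = 2/3.
Pure rolling means v = ωR; then KE = ½Mv² + ½I(v/R)² = ½(1+k)Mv² = (5/6)Mv².
At the top the kinetic energy is zero, so (5/6)Mv₀² = Mgh.
Thus h = (1+k)v₀²/(2g) = 1.667 × 10.1² / (2 × 9.8) ≈ 8.67 m.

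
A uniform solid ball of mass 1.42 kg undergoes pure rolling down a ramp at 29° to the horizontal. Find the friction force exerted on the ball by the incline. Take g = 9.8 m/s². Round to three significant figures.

f ≈ 1.93 N

With I = (2/5)MR², the ratio k = I/(MR²) is 0.4.
Along the incline Mg sinθ − f = Ma, and torque about the center fR = Iα = kMR²(a/R) gives f = kMa.
Combining, a = g sinθ/(1+k) and f = kMa = kMg sinθ/(1+k).
f = 0.4 × 1.42 × 9.8 × sin29° / 1.4 ≈ 1.93 N.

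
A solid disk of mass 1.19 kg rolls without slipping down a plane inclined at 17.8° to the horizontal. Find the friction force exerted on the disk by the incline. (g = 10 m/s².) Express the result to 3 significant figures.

f ≈ 1.21 N

For this body I = (1/2)MR², i.e. k = I/(MR²) = 0.5.
Along the incline Mg sinθ − f = Ma, and torque about the center fR = Iα = kMR²(a/R) gives f = kMa.
Combining, a = g sinθ/(1+k) and f = kMa = kMg sinθ/(1+k).
f = 0.5 × 1.19 × 10 × sin17.8° / 1.5 ≈ 1.21 N.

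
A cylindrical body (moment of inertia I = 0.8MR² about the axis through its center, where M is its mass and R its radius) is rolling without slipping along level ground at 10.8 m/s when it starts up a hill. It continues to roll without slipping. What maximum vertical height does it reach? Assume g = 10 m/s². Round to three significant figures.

The moment of inertia is 0.8MR², giving k ≡ I/(MR²) = 0.8.
Rolling without slipping gives ω = v/R, so the total kinetic energy is ½Mv² + ½Iω² = ½(1+k)Mv² = (9/10)Mv².
At the top the kinetic energy is zero, so (9/10)Mv₀² = Mgh.
Thus h = (1+k)v₀²/(2g) = 1.8 × 10.8² / (2 × 10) ≈ 10.5 m.

h ≈ 10.5 m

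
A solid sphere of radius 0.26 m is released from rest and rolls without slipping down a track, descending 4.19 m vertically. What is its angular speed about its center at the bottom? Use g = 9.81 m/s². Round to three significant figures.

For this body I = (2/5)MR², i.e. k = I/(MR²) = 0.4.
Since it rolls without slipping, ω = v/R and KE = ½Mv² + ½Iω² = ½(1+k)Mv² = (7/10)Mv².
Energy conservation Mgh = ½(1+k)Mv² gives v = √(2gh/(1+k)) = √(2 × 9.81 × 4.19 / 1.4) = 7.663 m/s.
The angular speed follows from ω = v/R = 7.663/0.26 ≈ 29.5 rad/s.

ω ≈ 29.5 rad/s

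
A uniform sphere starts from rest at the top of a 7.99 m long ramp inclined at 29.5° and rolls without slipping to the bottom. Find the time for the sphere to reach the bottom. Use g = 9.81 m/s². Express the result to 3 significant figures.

Here I = (2/5)MR², so the shape factor k = I/(MR²) = 0.4.
Translational: Mg sinθ − f = Ma. Rotational about the CM: fR = Iα = kMRa, so f = kMa.
Hence a = g sinθ/(1+k) = 9.81×sin29.5°/1.4 = 3.45 m/s².
Starting from rest, L = ½at², so t = √(2L/a) = √(2×7.99/3.45) ≈ 2.15 s.

t ≈ 2.15 s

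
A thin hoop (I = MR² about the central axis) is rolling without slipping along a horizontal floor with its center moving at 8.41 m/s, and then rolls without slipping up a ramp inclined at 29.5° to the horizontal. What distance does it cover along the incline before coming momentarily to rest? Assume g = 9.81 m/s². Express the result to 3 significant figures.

For this body I = MR², i.e. k = I/(MR²) = 1.
Rolling without slipping gives ω = v/R, so the total kinetic energy is ½Mv² + ½Iω² = ½(1+k)Mv² = Mv².
Setting this equal to Mgh gives the vertical rise h = (1+k)v₀²/(2g) = 2×8.41²/(2×9.81) = 7.21 m.
Along the incline, d = h/sinθ = 7.21/sin29.5° ≈ 14.6 m.

d ≈ 14.6 m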